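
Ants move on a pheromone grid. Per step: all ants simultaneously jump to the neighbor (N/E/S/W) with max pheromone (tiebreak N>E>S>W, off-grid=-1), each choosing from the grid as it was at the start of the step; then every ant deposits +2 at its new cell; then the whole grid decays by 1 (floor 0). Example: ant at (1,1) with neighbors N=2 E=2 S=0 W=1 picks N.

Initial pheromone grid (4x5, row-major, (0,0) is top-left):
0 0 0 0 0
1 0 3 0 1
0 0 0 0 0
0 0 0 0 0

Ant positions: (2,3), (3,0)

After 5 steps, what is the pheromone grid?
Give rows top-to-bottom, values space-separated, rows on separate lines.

After step 1: ants at (1,3),(2,0)
  0 0 0 0 0
  0 0 2 1 0
  1 0 0 0 0
  0 0 0 0 0
After step 2: ants at (1,2),(1,0)
  0 0 0 0 0
  1 0 3 0 0
  0 0 0 0 0
  0 0 0 0 0
After step 3: ants at (0,2),(0,0)
  1 0 1 0 0
  0 0 2 0 0
  0 0 0 0 0
  0 0 0 0 0
After step 4: ants at (1,2),(0,1)
  0 1 0 0 0
  0 0 3 0 0
  0 0 0 0 0
  0 0 0 0 0
After step 5: ants at (0,2),(0,2)
  0 0 3 0 0
  0 0 2 0 0
  0 0 0 0 0
  0 0 0 0 0

0 0 3 0 0
0 0 2 0 0
0 0 0 0 0
0 0 0 0 0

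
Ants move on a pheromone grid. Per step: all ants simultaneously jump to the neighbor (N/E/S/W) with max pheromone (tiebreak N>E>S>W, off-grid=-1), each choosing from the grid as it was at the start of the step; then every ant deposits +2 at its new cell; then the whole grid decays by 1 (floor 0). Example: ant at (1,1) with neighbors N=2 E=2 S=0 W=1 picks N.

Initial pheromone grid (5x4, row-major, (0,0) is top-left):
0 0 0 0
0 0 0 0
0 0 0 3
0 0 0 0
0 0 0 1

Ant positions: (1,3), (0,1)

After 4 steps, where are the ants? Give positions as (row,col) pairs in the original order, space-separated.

Step 1: ant0:(1,3)->S->(2,3) | ant1:(0,1)->E->(0,2)
  grid max=4 at (2,3)
Step 2: ant0:(2,3)->N->(1,3) | ant1:(0,2)->E->(0,3)
  grid max=3 at (2,3)
Step 3: ant0:(1,3)->S->(2,3) | ant1:(0,3)->S->(1,3)
  grid max=4 at (2,3)
Step 4: ant0:(2,3)->N->(1,3) | ant1:(1,3)->S->(2,3)
  grid max=5 at (2,3)

(1,3) (2,3)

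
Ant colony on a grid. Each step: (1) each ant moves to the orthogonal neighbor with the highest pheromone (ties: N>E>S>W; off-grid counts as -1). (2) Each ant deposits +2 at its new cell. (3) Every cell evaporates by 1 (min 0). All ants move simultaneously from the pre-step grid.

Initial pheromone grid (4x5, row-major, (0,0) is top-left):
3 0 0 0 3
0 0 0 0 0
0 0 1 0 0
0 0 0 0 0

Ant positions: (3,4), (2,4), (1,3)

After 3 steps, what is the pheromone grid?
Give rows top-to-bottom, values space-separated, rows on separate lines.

After step 1: ants at (2,4),(1,4),(0,3)
  2 0 0 1 2
  0 0 0 0 1
  0 0 0 0 1
  0 0 0 0 0
After step 2: ants at (1,4),(0,4),(0,4)
  1 0 0 0 5
  0 0 0 0 2
  0 0 0 0 0
  0 0 0 0 0
After step 3: ants at (0,4),(1,4),(1,4)
  0 0 0 0 6
  0 0 0 0 5
  0 0 0 0 0
  0 0 0 0 0

0 0 0 0 6
0 0 0 0 5
0 0 0 0 0
0 0 0 0 0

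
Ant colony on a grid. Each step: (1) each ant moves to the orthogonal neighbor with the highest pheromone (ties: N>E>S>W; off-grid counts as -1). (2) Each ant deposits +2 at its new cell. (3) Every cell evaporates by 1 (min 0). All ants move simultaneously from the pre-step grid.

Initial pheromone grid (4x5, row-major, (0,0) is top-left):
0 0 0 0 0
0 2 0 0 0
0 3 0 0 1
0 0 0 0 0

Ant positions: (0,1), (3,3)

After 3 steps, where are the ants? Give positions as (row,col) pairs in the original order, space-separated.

Step 1: ant0:(0,1)->S->(1,1) | ant1:(3,3)->N->(2,3)
  grid max=3 at (1,1)
Step 2: ant0:(1,1)->S->(2,1) | ant1:(2,3)->N->(1,3)
  grid max=3 at (2,1)
Step 3: ant0:(2,1)->N->(1,1) | ant1:(1,3)->N->(0,3)
  grid max=3 at (1,1)

(1,1) (0,3)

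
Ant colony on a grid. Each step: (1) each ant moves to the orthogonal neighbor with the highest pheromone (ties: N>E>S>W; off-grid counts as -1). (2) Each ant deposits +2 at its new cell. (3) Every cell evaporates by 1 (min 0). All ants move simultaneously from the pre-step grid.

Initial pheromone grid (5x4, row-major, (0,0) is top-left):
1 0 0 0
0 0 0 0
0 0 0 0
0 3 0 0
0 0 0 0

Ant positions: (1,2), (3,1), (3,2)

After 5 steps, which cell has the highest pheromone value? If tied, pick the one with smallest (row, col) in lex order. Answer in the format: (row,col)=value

Answer: (3,1)=8

Derivation:
Step 1: ant0:(1,2)->N->(0,2) | ant1:(3,1)->N->(2,1) | ant2:(3,2)->W->(3,1)
  grid max=4 at (3,1)
Step 2: ant0:(0,2)->E->(0,3) | ant1:(2,1)->S->(3,1) | ant2:(3,1)->N->(2,1)
  grid max=5 at (3,1)
Step 3: ant0:(0,3)->S->(1,3) | ant1:(3,1)->N->(2,1) | ant2:(2,1)->S->(3,1)
  grid max=6 at (3,1)
Step 4: ant0:(1,3)->N->(0,3) | ant1:(2,1)->S->(3,1) | ant2:(3,1)->N->(2,1)
  grid max=7 at (3,1)
Step 5: ant0:(0,3)->S->(1,3) | ant1:(3,1)->N->(2,1) | ant2:(2,1)->S->(3,1)
  grid max=8 at (3,1)
Final grid:
  0 0 0 0
  0 0 0 1
  0 5 0 0
  0 8 0 0
  0 0 0 0
Max pheromone 8 at (3,1)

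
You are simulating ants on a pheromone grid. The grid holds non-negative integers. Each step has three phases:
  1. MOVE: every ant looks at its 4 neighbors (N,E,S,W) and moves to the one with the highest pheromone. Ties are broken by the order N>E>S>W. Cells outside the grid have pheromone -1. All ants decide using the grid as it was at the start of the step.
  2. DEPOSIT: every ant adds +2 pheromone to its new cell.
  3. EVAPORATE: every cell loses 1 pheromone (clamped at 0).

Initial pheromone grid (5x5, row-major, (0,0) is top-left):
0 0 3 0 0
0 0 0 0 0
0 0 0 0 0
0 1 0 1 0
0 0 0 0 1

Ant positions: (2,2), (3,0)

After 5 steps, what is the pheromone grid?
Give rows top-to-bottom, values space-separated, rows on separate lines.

After step 1: ants at (1,2),(3,1)
  0 0 2 0 0
  0 0 1 0 0
  0 0 0 0 0
  0 2 0 0 0
  0 0 0 0 0
After step 2: ants at (0,2),(2,1)
  0 0 3 0 0
  0 0 0 0 0
  0 1 0 0 0
  0 1 0 0 0
  0 0 0 0 0
After step 3: ants at (0,3),(3,1)
  0 0 2 1 0
  0 0 0 0 0
  0 0 0 0 0
  0 2 0 0 0
  0 0 0 0 0
After step 4: ants at (0,2),(2,1)
  0 0 3 0 0
  0 0 0 0 0
  0 1 0 0 0
  0 1 0 0 0
  0 0 0 0 0
After step 5: ants at (0,3),(3,1)
  0 0 2 1 0
  0 0 0 0 0
  0 0 0 0 0
  0 2 0 0 0
  0 0 0 0 0

0 0 2 1 0
0 0 0 0 0
0 0 0 0 0
0 2 0 0 0
0 0 0 0 0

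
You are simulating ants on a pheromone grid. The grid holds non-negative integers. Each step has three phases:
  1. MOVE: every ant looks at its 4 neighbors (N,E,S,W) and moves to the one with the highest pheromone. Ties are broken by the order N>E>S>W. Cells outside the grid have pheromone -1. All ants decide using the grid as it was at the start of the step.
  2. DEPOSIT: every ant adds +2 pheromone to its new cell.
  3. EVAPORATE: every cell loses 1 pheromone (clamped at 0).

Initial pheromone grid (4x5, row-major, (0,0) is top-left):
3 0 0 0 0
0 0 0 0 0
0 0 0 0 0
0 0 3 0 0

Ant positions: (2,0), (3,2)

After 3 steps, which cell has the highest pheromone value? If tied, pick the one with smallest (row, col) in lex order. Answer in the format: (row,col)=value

Step 1: ant0:(2,0)->N->(1,0) | ant1:(3,2)->N->(2,2)
  grid max=2 at (0,0)
Step 2: ant0:(1,0)->N->(0,0) | ant1:(2,2)->S->(3,2)
  grid max=3 at (0,0)
Step 3: ant0:(0,0)->E->(0,1) | ant1:(3,2)->N->(2,2)
  grid max=2 at (0,0)
Final grid:
  2 1 0 0 0
  0 0 0 0 0
  0 0 1 0 0
  0 0 2 0 0
Max pheromone 2 at (0,0)

Answer: (0,0)=2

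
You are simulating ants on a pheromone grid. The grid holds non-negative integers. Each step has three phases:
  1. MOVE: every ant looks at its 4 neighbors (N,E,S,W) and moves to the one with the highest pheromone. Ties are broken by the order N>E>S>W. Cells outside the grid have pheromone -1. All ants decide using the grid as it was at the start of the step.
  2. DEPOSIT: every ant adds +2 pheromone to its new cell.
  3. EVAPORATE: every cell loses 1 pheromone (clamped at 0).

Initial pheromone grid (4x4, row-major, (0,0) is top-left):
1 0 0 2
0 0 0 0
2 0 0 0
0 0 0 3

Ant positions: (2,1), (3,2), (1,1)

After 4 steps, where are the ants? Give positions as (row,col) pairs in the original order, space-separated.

Step 1: ant0:(2,1)->W->(2,0) | ant1:(3,2)->E->(3,3) | ant2:(1,1)->N->(0,1)
  grid max=4 at (3,3)
Step 2: ant0:(2,0)->N->(1,0) | ant1:(3,3)->N->(2,3) | ant2:(0,1)->E->(0,2)
  grid max=3 at (3,3)
Step 3: ant0:(1,0)->S->(2,0) | ant1:(2,3)->S->(3,3) | ant2:(0,2)->E->(0,3)
  grid max=4 at (3,3)
Step 4: ant0:(2,0)->N->(1,0) | ant1:(3,3)->N->(2,3) | ant2:(0,3)->S->(1,3)
  grid max=3 at (3,3)

(1,0) (2,3) (1,3)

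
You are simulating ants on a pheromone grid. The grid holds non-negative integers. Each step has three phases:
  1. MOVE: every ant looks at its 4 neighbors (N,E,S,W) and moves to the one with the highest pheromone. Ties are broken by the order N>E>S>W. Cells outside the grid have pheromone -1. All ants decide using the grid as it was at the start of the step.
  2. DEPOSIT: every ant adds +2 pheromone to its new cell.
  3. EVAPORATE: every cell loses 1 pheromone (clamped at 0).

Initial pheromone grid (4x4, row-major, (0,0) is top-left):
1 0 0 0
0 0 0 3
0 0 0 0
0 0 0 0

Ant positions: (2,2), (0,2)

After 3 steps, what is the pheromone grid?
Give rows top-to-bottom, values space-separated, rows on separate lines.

After step 1: ants at (1,2),(0,3)
  0 0 0 1
  0 0 1 2
  0 0 0 0
  0 0 0 0
After step 2: ants at (1,3),(1,3)
  0 0 0 0
  0 0 0 5
  0 0 0 0
  0 0 0 0
After step 3: ants at (0,3),(0,3)
  0 0 0 3
  0 0 0 4
  0 0 0 0
  0 0 0 0

0 0 0 3
0 0 0 4
0 0 0 0
0 0 0 0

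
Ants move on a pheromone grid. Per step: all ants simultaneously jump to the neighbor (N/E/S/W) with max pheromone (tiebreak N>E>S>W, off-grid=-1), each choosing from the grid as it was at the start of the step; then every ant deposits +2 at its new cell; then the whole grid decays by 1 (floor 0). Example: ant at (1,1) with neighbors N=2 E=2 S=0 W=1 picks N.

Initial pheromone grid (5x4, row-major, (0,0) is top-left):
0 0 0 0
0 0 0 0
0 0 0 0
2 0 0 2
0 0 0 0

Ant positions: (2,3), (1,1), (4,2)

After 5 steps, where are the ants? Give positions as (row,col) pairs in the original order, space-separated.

Step 1: ant0:(2,3)->S->(3,3) | ant1:(1,1)->N->(0,1) | ant2:(4,2)->N->(3,2)
  grid max=3 at (3,3)
Step 2: ant0:(3,3)->W->(3,2) | ant1:(0,1)->E->(0,2) | ant2:(3,2)->E->(3,3)
  grid max=4 at (3,3)
Step 3: ant0:(3,2)->E->(3,3) | ant1:(0,2)->E->(0,3) | ant2:(3,3)->W->(3,2)
  grid max=5 at (3,3)
Step 4: ant0:(3,3)->W->(3,2) | ant1:(0,3)->S->(1,3) | ant2:(3,2)->E->(3,3)
  grid max=6 at (3,3)
Step 5: ant0:(3,2)->E->(3,3) | ant1:(1,3)->N->(0,3) | ant2:(3,3)->W->(3,2)
  grid max=7 at (3,3)

(3,3) (0,3) (3,2)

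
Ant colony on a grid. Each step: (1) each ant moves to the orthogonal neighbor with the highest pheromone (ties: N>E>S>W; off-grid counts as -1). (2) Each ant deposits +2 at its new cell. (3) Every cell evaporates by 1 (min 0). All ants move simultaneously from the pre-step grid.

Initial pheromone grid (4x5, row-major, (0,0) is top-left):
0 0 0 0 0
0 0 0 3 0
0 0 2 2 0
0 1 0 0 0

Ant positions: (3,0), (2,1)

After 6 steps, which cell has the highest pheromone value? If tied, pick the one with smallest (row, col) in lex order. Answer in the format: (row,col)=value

Step 1: ant0:(3,0)->E->(3,1) | ant1:(2,1)->E->(2,2)
  grid max=3 at (2,2)
Step 2: ant0:(3,1)->N->(2,1) | ant1:(2,2)->E->(2,3)
  grid max=2 at (2,2)
Step 3: ant0:(2,1)->E->(2,2) | ant1:(2,3)->W->(2,2)
  grid max=5 at (2,2)
Step 4: ant0:(2,2)->E->(2,3) | ant1:(2,2)->E->(2,3)
  grid max=4 at (2,2)
Step 5: ant0:(2,3)->W->(2,2) | ant1:(2,3)->W->(2,2)
  grid max=7 at (2,2)
Step 6: ant0:(2,2)->E->(2,3) | ant1:(2,2)->E->(2,3)
  grid max=6 at (2,2)
Final grid:
  0 0 0 0 0
  0 0 0 0 0
  0 0 6 6 0
  0 0 0 0 0
Max pheromone 6 at (2,2)

Answer: (2,2)=6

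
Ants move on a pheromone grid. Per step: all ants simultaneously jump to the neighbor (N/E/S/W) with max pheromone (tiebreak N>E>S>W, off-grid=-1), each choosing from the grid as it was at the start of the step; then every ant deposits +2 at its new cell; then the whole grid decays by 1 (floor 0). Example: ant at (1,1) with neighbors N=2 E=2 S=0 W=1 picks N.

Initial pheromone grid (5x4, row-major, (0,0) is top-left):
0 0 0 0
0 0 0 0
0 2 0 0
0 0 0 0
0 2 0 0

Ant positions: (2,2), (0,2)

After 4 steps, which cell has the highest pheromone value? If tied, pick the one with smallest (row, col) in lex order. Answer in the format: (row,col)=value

Answer: (2,1)=2

Derivation:
Step 1: ant0:(2,2)->W->(2,1) | ant1:(0,2)->E->(0,3)
  grid max=3 at (2,1)
Step 2: ant0:(2,1)->N->(1,1) | ant1:(0,3)->S->(1,3)
  grid max=2 at (2,1)
Step 3: ant0:(1,1)->S->(2,1) | ant1:(1,3)->N->(0,3)
  grid max=3 at (2,1)
Step 4: ant0:(2,1)->N->(1,1) | ant1:(0,3)->S->(1,3)
  grid max=2 at (2,1)
Final grid:
  0 0 0 0
  0 1 0 1
  0 2 0 0
  0 0 0 0
  0 0 0 0
Max pheromone 2 at (2,1)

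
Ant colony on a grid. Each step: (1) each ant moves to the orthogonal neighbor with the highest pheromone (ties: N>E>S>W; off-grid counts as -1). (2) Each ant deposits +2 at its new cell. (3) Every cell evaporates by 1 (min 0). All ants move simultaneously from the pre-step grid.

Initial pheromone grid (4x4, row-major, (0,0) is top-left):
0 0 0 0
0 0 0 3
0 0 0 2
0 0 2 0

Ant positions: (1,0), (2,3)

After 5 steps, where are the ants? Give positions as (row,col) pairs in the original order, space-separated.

Step 1: ant0:(1,0)->N->(0,0) | ant1:(2,3)->N->(1,3)
  grid max=4 at (1,3)
Step 2: ant0:(0,0)->E->(0,1) | ant1:(1,3)->S->(2,3)
  grid max=3 at (1,3)
Step 3: ant0:(0,1)->E->(0,2) | ant1:(2,3)->N->(1,3)
  grid max=4 at (1,3)
Step 4: ant0:(0,2)->E->(0,3) | ant1:(1,3)->S->(2,3)
  grid max=3 at (1,3)
Step 5: ant0:(0,3)->S->(1,3) | ant1:(2,3)->N->(1,3)
  grid max=6 at (1,3)

(1,3) (1,3)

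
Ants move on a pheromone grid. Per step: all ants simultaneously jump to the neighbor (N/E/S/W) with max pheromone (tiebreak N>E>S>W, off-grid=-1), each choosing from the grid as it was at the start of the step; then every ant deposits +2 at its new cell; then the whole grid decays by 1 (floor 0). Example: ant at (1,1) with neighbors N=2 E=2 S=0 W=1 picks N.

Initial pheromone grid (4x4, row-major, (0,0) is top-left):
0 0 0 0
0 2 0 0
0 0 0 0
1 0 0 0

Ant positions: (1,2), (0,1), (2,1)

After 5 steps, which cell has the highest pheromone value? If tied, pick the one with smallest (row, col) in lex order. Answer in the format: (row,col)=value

Step 1: ant0:(1,2)->W->(1,1) | ant1:(0,1)->S->(1,1) | ant2:(2,1)->N->(1,1)
  grid max=7 at (1,1)
Step 2: ant0:(1,1)->N->(0,1) | ant1:(1,1)->N->(0,1) | ant2:(1,1)->N->(0,1)
  grid max=6 at (1,1)
Step 3: ant0:(0,1)->S->(1,1) | ant1:(0,1)->S->(1,1) | ant2:(0,1)->S->(1,1)
  grid max=11 at (1,1)
Step 4: ant0:(1,1)->N->(0,1) | ant1:(1,1)->N->(0,1) | ant2:(1,1)->N->(0,1)
  grid max=10 at (1,1)
Step 5: ant0:(0,1)->S->(1,1) | ant1:(0,1)->S->(1,1) | ant2:(0,1)->S->(1,1)
  grid max=15 at (1,1)
Final grid:
  0 8 0 0
  0 15 0 0
  0 0 0 0
  0 0 0 0
Max pheromone 15 at (1,1)

Answer: (1,1)=15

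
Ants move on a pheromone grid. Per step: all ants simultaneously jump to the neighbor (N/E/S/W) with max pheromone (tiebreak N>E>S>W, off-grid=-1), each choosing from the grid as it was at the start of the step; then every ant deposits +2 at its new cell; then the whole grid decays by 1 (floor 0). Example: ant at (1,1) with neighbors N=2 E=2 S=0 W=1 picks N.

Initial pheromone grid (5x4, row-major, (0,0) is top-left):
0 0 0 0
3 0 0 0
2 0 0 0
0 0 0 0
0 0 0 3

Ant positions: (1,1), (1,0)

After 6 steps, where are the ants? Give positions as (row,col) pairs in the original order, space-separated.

Step 1: ant0:(1,1)->W->(1,0) | ant1:(1,0)->S->(2,0)
  grid max=4 at (1,0)
Step 2: ant0:(1,0)->S->(2,0) | ant1:(2,0)->N->(1,0)
  grid max=5 at (1,0)
Step 3: ant0:(2,0)->N->(1,0) | ant1:(1,0)->S->(2,0)
  grid max=6 at (1,0)
Step 4: ant0:(1,0)->S->(2,0) | ant1:(2,0)->N->(1,0)
  grid max=7 at (1,0)
Step 5: ant0:(2,0)->N->(1,0) | ant1:(1,0)->S->(2,0)
  grid max=8 at (1,0)
Step 6: ant0:(1,0)->S->(2,0) | ant1:(2,0)->N->(1,0)
  grid max=9 at (1,0)

(2,0) (1,0)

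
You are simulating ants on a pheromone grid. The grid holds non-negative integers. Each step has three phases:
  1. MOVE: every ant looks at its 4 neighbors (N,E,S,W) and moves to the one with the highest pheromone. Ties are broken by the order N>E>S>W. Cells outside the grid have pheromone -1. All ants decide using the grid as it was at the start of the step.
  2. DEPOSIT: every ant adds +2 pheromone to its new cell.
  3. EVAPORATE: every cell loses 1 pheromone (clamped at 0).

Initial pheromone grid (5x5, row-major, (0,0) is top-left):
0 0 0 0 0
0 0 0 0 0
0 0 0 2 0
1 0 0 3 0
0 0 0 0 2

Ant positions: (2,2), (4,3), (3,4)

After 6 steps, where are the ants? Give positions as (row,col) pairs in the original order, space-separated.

Step 1: ant0:(2,2)->E->(2,3) | ant1:(4,3)->N->(3,3) | ant2:(3,4)->W->(3,3)
  grid max=6 at (3,3)
Step 2: ant0:(2,3)->S->(3,3) | ant1:(3,3)->N->(2,3) | ant2:(3,3)->N->(2,3)
  grid max=7 at (3,3)
Step 3: ant0:(3,3)->N->(2,3) | ant1:(2,3)->S->(3,3) | ant2:(2,3)->S->(3,3)
  grid max=10 at (3,3)
Step 4: ant0:(2,3)->S->(3,3) | ant1:(3,3)->N->(2,3) | ant2:(3,3)->N->(2,3)
  grid max=11 at (3,3)
Step 5: ant0:(3,3)->N->(2,3) | ant1:(2,3)->S->(3,3) | ant2:(2,3)->S->(3,3)
  grid max=14 at (3,3)
Step 6: ant0:(2,3)->S->(3,3) | ant1:(3,3)->N->(2,3) | ant2:(3,3)->N->(2,3)
  grid max=15 at (3,3)

(3,3) (2,3) (2,3)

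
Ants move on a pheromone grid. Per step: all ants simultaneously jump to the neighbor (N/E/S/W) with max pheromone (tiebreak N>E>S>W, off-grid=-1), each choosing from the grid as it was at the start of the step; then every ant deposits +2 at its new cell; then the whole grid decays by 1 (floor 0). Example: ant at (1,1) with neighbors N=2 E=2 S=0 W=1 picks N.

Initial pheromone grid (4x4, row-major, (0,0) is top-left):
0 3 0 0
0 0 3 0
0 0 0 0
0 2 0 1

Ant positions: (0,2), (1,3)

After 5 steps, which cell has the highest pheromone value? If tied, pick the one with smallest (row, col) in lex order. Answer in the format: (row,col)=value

Answer: (1,2)=10

Derivation:
Step 1: ant0:(0,2)->S->(1,2) | ant1:(1,3)->W->(1,2)
  grid max=6 at (1,2)
Step 2: ant0:(1,2)->N->(0,2) | ant1:(1,2)->N->(0,2)
  grid max=5 at (1,2)
Step 3: ant0:(0,2)->S->(1,2) | ant1:(0,2)->S->(1,2)
  grid max=8 at (1,2)
Step 4: ant0:(1,2)->N->(0,2) | ant1:(1,2)->N->(0,2)
  grid max=7 at (1,2)
Step 5: ant0:(0,2)->S->(1,2) | ant1:(0,2)->S->(1,2)
  grid max=10 at (1,2)
Final grid:
  0 0 4 0
  0 0 10 0
  0 0 0 0
  0 0 0 0
Max pheromone 10 at (1,2)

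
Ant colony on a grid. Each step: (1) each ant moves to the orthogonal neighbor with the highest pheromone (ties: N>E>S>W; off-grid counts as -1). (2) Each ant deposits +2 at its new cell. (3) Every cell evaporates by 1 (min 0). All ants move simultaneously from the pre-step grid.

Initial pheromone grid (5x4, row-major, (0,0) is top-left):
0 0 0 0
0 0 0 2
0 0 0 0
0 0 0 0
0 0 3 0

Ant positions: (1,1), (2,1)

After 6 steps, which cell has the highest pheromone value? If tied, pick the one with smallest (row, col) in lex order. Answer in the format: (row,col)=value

Step 1: ant0:(1,1)->N->(0,1) | ant1:(2,1)->N->(1,1)
  grid max=2 at (4,2)
Step 2: ant0:(0,1)->S->(1,1) | ant1:(1,1)->N->(0,1)
  grid max=2 at (0,1)
Step 3: ant0:(1,1)->N->(0,1) | ant1:(0,1)->S->(1,1)
  grid max=3 at (0,1)
Step 4: ant0:(0,1)->S->(1,1) | ant1:(1,1)->N->(0,1)
  grid max=4 at (0,1)
Step 5: ant0:(1,1)->N->(0,1) | ant1:(0,1)->S->(1,1)
  grid max=5 at (0,1)
Step 6: ant0:(0,1)->S->(1,1) | ant1:(1,1)->N->(0,1)
  grid max=6 at (0,1)
Final grid:
  0 6 0 0
  0 6 0 0
  0 0 0 0
  0 0 0 0
  0 0 0 0
Max pheromone 6 at (0,1)

Answer: (0,1)=6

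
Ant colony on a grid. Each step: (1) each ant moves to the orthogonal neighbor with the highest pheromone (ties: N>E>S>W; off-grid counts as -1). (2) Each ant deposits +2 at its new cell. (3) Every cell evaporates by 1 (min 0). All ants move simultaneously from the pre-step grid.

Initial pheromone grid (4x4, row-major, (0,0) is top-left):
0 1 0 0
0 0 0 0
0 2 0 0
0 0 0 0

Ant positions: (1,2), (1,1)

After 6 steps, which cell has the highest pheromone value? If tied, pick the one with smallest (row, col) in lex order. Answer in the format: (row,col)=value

Answer: (2,1)=2

Derivation:
Step 1: ant0:(1,2)->N->(0,2) | ant1:(1,1)->S->(2,1)
  grid max=3 at (2,1)
Step 2: ant0:(0,2)->E->(0,3) | ant1:(2,1)->N->(1,1)
  grid max=2 at (2,1)
Step 3: ant0:(0,3)->S->(1,3) | ant1:(1,1)->S->(2,1)
  grid max=3 at (2,1)
Step 4: ant0:(1,3)->N->(0,3) | ant1:(2,1)->N->(1,1)
  grid max=2 at (2,1)
Step 5: ant0:(0,3)->S->(1,3) | ant1:(1,1)->S->(2,1)
  grid max=3 at (2,1)
Step 6: ant0:(1,3)->N->(0,3) | ant1:(2,1)->N->(1,1)
  grid max=2 at (2,1)
Final grid:
  0 0 0 1
  0 1 0 0
  0 2 0 0
  0 0 0 0
Max pheromone 2 at (2,1)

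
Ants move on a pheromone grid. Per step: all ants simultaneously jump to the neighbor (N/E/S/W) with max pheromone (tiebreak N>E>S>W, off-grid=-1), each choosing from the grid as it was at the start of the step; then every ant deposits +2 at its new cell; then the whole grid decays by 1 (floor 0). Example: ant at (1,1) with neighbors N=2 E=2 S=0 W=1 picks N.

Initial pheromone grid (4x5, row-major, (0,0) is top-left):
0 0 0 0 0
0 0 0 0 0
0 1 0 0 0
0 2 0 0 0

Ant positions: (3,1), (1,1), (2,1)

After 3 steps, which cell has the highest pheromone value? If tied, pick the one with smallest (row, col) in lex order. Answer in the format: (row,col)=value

Answer: (2,1)=8

Derivation:
Step 1: ant0:(3,1)->N->(2,1) | ant1:(1,1)->S->(2,1) | ant2:(2,1)->S->(3,1)
  grid max=4 at (2,1)
Step 2: ant0:(2,1)->S->(3,1) | ant1:(2,1)->S->(3,1) | ant2:(3,1)->N->(2,1)
  grid max=6 at (3,1)
Step 3: ant0:(3,1)->N->(2,1) | ant1:(3,1)->N->(2,1) | ant2:(2,1)->S->(3,1)
  grid max=8 at (2,1)
Final grid:
  0 0 0 0 0
  0 0 0 0 0
  0 8 0 0 0
  0 7 0 0 0
Max pheromone 8 at (2,1)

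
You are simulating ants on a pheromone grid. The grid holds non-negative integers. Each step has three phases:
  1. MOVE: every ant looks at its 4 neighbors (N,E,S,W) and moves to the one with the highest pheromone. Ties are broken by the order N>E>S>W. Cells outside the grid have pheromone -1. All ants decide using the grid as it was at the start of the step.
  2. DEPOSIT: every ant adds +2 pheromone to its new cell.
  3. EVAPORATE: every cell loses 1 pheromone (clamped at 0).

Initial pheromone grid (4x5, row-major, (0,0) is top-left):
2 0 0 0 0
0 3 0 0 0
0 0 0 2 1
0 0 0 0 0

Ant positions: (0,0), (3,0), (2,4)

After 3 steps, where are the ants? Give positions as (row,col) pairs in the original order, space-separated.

Step 1: ant0:(0,0)->E->(0,1) | ant1:(3,0)->N->(2,0) | ant2:(2,4)->W->(2,3)
  grid max=3 at (2,3)
Step 2: ant0:(0,1)->S->(1,1) | ant1:(2,0)->N->(1,0) | ant2:(2,3)->N->(1,3)
  grid max=3 at (1,1)
Step 3: ant0:(1,1)->W->(1,0) | ant1:(1,0)->E->(1,1) | ant2:(1,3)->S->(2,3)
  grid max=4 at (1,1)

(1,0) (1,1) (2,3)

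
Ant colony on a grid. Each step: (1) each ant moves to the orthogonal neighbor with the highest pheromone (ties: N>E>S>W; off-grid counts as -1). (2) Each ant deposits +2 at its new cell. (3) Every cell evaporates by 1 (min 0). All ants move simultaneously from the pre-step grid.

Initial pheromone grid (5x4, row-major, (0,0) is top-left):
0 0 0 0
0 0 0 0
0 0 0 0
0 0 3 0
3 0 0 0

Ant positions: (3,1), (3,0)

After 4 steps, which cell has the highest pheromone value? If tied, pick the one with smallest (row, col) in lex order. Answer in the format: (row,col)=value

Step 1: ant0:(3,1)->E->(3,2) | ant1:(3,0)->S->(4,0)
  grid max=4 at (3,2)
Step 2: ant0:(3,2)->N->(2,2) | ant1:(4,0)->N->(3,0)
  grid max=3 at (3,2)
Step 3: ant0:(2,2)->S->(3,2) | ant1:(3,0)->S->(4,0)
  grid max=4 at (3,2)
Step 4: ant0:(3,2)->N->(2,2) | ant1:(4,0)->N->(3,0)
  grid max=3 at (3,2)
Final grid:
  0 0 0 0
  0 0 0 0
  0 0 1 0
  1 0 3 0
  3 0 0 0
Max pheromone 3 at (3,2)

Answer: (3,2)=3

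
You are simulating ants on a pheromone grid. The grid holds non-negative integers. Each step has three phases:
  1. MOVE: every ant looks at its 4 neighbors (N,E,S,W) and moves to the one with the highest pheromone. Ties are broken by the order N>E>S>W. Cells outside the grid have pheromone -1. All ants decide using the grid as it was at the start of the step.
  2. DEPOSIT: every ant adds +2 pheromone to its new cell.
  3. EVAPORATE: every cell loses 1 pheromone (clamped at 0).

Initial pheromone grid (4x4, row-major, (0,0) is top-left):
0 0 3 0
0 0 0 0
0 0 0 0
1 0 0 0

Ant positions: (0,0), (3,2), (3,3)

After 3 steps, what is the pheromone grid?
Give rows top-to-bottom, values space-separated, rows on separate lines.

After step 1: ants at (0,1),(2,2),(2,3)
  0 1 2 0
  0 0 0 0
  0 0 1 1
  0 0 0 0
After step 2: ants at (0,2),(2,3),(2,2)
  0 0 3 0
  0 0 0 0
  0 0 2 2
  0 0 0 0
After step 3: ants at (0,3),(2,2),(2,3)
  0 0 2 1
  0 0 0 0
  0 0 3 3
  0 0 0 0

0 0 2 1
0 0 0 0
0 0 3 3
0 0 0 0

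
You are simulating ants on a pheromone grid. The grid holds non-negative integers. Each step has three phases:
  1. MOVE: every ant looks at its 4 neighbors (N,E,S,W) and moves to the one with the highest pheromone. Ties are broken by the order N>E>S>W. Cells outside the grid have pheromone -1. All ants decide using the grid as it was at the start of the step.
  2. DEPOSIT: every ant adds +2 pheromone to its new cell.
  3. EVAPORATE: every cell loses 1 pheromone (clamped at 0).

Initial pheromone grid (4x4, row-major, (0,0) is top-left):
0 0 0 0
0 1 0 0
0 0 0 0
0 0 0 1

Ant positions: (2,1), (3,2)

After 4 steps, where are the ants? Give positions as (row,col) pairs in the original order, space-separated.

Step 1: ant0:(2,1)->N->(1,1) | ant1:(3,2)->E->(3,3)
  grid max=2 at (1,1)
Step 2: ant0:(1,1)->N->(0,1) | ant1:(3,3)->N->(2,3)
  grid max=1 at (0,1)
Step 3: ant0:(0,1)->S->(1,1) | ant1:(2,3)->S->(3,3)
  grid max=2 at (1,1)
Step 4: ant0:(1,1)->N->(0,1) | ant1:(3,3)->N->(2,3)
  grid max=1 at (0,1)

(0,1) (2,3)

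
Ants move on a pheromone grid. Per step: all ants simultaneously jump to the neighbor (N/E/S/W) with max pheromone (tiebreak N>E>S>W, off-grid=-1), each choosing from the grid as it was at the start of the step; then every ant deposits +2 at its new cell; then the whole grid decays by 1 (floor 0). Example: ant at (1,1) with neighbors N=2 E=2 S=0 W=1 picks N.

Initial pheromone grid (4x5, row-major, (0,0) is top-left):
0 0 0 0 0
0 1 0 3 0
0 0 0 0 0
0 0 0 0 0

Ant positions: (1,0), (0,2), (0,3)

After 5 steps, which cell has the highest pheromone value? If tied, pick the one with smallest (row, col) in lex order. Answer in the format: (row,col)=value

Answer: (1,3)=8

Derivation:
Step 1: ant0:(1,0)->E->(1,1) | ant1:(0,2)->E->(0,3) | ant2:(0,3)->S->(1,3)
  grid max=4 at (1,3)
Step 2: ant0:(1,1)->N->(0,1) | ant1:(0,3)->S->(1,3) | ant2:(1,3)->N->(0,3)
  grid max=5 at (1,3)
Step 3: ant0:(0,1)->S->(1,1) | ant1:(1,3)->N->(0,3) | ant2:(0,3)->S->(1,3)
  grid max=6 at (1,3)
Step 4: ant0:(1,1)->N->(0,1) | ant1:(0,3)->S->(1,3) | ant2:(1,3)->N->(0,3)
  grid max=7 at (1,3)
Step 5: ant0:(0,1)->S->(1,1) | ant1:(1,3)->N->(0,3) | ant2:(0,3)->S->(1,3)
  grid max=8 at (1,3)
Final grid:
  0 0 0 5 0
  0 2 0 8 0
  0 0 0 0 0
  0 0 0 0 0
Max pheromone 8 at (1,3)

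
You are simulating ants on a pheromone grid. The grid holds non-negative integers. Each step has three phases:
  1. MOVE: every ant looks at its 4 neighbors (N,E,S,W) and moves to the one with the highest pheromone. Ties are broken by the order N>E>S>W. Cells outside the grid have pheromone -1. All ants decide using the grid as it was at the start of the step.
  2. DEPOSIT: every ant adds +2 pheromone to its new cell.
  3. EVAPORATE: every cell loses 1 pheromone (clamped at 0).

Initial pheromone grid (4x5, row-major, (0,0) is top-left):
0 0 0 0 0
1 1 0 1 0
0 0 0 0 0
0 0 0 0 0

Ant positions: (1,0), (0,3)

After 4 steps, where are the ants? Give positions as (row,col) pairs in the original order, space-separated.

Step 1: ant0:(1,0)->E->(1,1) | ant1:(0,3)->S->(1,3)
  grid max=2 at (1,1)
Step 2: ant0:(1,1)->N->(0,1) | ant1:(1,3)->N->(0,3)
  grid max=1 at (0,1)
Step 3: ant0:(0,1)->S->(1,1) | ant1:(0,3)->S->(1,3)
  grid max=2 at (1,1)
Step 4: ant0:(1,1)->N->(0,1) | ant1:(1,3)->N->(0,3)
  grid max=1 at (0,1)

(0,1) (0,3)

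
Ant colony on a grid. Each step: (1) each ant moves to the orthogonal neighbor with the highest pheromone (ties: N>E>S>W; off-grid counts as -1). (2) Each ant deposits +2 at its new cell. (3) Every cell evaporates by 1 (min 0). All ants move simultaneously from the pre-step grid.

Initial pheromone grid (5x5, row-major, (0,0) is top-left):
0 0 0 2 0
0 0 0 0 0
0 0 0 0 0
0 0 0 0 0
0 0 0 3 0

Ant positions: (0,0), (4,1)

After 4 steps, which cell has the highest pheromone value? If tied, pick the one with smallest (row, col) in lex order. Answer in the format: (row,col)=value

Step 1: ant0:(0,0)->E->(0,1) | ant1:(4,1)->N->(3,1)
  grid max=2 at (4,3)
Step 2: ant0:(0,1)->E->(0,2) | ant1:(3,1)->N->(2,1)
  grid max=1 at (0,2)
Step 3: ant0:(0,2)->E->(0,3) | ant1:(2,1)->N->(1,1)
  grid max=1 at (0,3)
Step 4: ant0:(0,3)->E->(0,4) | ant1:(1,1)->N->(0,1)
  grid max=1 at (0,1)
Final grid:
  0 1 0 0 1
  0 0 0 0 0
  0 0 0 0 0
  0 0 0 0 0
  0 0 0 0 0
Max pheromone 1 at (0,1)

Answer: (0,1)=1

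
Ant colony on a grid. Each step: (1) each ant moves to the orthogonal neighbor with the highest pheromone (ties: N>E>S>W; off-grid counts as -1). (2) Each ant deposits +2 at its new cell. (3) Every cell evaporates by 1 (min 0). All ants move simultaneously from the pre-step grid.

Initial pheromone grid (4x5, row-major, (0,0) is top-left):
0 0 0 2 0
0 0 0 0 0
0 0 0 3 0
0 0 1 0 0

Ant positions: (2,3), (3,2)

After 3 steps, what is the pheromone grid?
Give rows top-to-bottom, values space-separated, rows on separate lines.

After step 1: ants at (1,3),(2,2)
  0 0 0 1 0
  0 0 0 1 0
  0 0 1 2 0
  0 0 0 0 0
After step 2: ants at (2,3),(2,3)
  0 0 0 0 0
  0 0 0 0 0
  0 0 0 5 0
  0 0 0 0 0
After step 3: ants at (1,3),(1,3)
  0 0 0 0 0
  0 0 0 3 0
  0 0 0 4 0
  0 0 0 0 0

0 0 0 0 0
0 0 0 3 0
0 0 0 4 0
0 0 0 0 0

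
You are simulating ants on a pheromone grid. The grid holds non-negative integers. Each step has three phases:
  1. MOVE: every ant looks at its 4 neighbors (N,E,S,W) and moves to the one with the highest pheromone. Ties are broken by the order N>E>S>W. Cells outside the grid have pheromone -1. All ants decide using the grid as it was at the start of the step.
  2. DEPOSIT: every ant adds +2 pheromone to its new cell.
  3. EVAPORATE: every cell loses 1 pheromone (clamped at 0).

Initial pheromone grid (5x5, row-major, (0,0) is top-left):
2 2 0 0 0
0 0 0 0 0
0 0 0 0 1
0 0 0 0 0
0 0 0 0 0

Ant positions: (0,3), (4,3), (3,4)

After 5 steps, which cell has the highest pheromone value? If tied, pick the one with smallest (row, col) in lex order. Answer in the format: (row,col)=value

Answer: (2,4)=10

Derivation:
Step 1: ant0:(0,3)->E->(0,4) | ant1:(4,3)->N->(3,3) | ant2:(3,4)->N->(2,4)
  grid max=2 at (2,4)
Step 2: ant0:(0,4)->S->(1,4) | ant1:(3,3)->N->(2,3) | ant2:(2,4)->N->(1,4)
  grid max=3 at (1,4)
Step 3: ant0:(1,4)->S->(2,4) | ant1:(2,3)->E->(2,4) | ant2:(1,4)->S->(2,4)
  grid max=6 at (2,4)
Step 4: ant0:(2,4)->N->(1,4) | ant1:(2,4)->N->(1,4) | ant2:(2,4)->N->(1,4)
  grid max=7 at (1,4)
Step 5: ant0:(1,4)->S->(2,4) | ant1:(1,4)->S->(2,4) | ant2:(1,4)->S->(2,4)
  grid max=10 at (2,4)
Final grid:
  0 0 0 0 0
  0 0 0 0 6
  0 0 0 0 10
  0 0 0 0 0
  0 0 0 0 0
Max pheromone 10 at (2,4)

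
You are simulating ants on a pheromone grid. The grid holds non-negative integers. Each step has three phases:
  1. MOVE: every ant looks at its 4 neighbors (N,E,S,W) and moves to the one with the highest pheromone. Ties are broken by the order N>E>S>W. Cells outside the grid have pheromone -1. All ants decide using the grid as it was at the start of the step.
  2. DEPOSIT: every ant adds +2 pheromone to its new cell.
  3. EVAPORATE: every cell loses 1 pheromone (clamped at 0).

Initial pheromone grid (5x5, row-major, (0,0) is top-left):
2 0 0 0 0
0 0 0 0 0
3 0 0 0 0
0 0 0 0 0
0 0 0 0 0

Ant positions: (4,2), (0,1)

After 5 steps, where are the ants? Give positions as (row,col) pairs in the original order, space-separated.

Step 1: ant0:(4,2)->N->(3,2) | ant1:(0,1)->W->(0,0)
  grid max=3 at (0,0)
Step 2: ant0:(3,2)->N->(2,2) | ant1:(0,0)->E->(0,1)
  grid max=2 at (0,0)
Step 3: ant0:(2,2)->N->(1,2) | ant1:(0,1)->W->(0,0)
  grid max=3 at (0,0)
Step 4: ant0:(1,2)->N->(0,2) | ant1:(0,0)->E->(0,1)
  grid max=2 at (0,0)
Step 5: ant0:(0,2)->W->(0,1) | ant1:(0,1)->W->(0,0)
  grid max=3 at (0,0)

(0,1) (0,0)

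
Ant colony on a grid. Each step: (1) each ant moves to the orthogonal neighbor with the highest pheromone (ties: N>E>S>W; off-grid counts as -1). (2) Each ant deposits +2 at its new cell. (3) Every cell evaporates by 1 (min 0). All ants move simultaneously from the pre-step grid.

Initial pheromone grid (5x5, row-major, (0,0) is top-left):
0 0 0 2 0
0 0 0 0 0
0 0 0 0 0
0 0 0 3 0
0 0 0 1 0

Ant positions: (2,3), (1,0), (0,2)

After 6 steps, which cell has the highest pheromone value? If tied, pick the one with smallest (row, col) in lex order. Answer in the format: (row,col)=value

Step 1: ant0:(2,3)->S->(3,3) | ant1:(1,0)->N->(0,0) | ant2:(0,2)->E->(0,3)
  grid max=4 at (3,3)
Step 2: ant0:(3,3)->N->(2,3) | ant1:(0,0)->E->(0,1) | ant2:(0,3)->E->(0,4)
  grid max=3 at (3,3)
Step 3: ant0:(2,3)->S->(3,3) | ant1:(0,1)->E->(0,2) | ant2:(0,4)->W->(0,3)
  grid max=4 at (3,3)
Step 4: ant0:(3,3)->N->(2,3) | ant1:(0,2)->E->(0,3) | ant2:(0,3)->W->(0,2)
  grid max=4 at (0,3)
Step 5: ant0:(2,3)->S->(3,3) | ant1:(0,3)->W->(0,2) | ant2:(0,2)->E->(0,3)
  grid max=5 at (0,3)
Step 6: ant0:(3,3)->N->(2,3) | ant1:(0,2)->E->(0,3) | ant2:(0,3)->W->(0,2)
  grid max=6 at (0,3)
Final grid:
  0 0 4 6 0
  0 0 0 0 0
  0 0 0 1 0
  0 0 0 3 0
  0 0 0 0 0
Max pheromone 6 at (0,3)

Answer: (0,3)=6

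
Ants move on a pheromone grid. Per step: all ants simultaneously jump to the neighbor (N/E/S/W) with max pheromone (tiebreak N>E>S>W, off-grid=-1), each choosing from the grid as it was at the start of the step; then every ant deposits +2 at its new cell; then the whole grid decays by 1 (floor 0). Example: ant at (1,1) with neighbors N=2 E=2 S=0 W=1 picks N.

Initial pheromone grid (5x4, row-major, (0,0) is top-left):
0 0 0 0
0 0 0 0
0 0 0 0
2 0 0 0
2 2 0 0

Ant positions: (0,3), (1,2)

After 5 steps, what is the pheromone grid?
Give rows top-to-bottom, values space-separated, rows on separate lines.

After step 1: ants at (1,3),(0,2)
  0 0 1 0
  0 0 0 1
  0 0 0 0
  1 0 0 0
  1 1 0 0
After step 2: ants at (0,3),(0,3)
  0 0 0 3
  0 0 0 0
  0 0 0 0
  0 0 0 0
  0 0 0 0
After step 3: ants at (1,3),(1,3)
  0 0 0 2
  0 0 0 3
  0 0 0 0
  0 0 0 0
  0 0 0 0
After step 4: ants at (0,3),(0,3)
  0 0 0 5
  0 0 0 2
  0 0 0 0
  0 0 0 0
  0 0 0 0
After step 5: ants at (1,3),(1,3)
  0 0 0 4
  0 0 0 5
  0 0 0 0
  0 0 0 0
  0 0 0 0

0 0 0 4
0 0 0 5
0 0 0 0
0 0 0 0
0 0 0 0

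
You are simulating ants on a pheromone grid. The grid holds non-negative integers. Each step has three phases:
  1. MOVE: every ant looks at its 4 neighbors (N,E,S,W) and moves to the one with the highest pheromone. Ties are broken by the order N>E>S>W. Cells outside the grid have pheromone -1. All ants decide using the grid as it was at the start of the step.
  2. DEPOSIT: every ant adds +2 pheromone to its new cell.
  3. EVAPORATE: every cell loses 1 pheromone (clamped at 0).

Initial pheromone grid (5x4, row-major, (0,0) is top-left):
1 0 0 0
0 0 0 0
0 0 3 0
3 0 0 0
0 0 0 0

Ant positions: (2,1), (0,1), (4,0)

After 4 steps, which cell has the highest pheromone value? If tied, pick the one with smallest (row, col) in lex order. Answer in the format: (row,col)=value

Answer: (2,2)=3

Derivation:
Step 1: ant0:(2,1)->E->(2,2) | ant1:(0,1)->W->(0,0) | ant2:(4,0)->N->(3,0)
  grid max=4 at (2,2)
Step 2: ant0:(2,2)->N->(1,2) | ant1:(0,0)->E->(0,1) | ant2:(3,0)->N->(2,0)
  grid max=3 at (2,2)
Step 3: ant0:(1,2)->S->(2,2) | ant1:(0,1)->W->(0,0) | ant2:(2,0)->S->(3,0)
  grid max=4 at (2,2)
Step 4: ant0:(2,2)->N->(1,2) | ant1:(0,0)->E->(0,1) | ant2:(3,0)->N->(2,0)
  grid max=3 at (2,2)
Final grid:
  1 1 0 0
  0 0 1 0
  1 0 3 0
  3 0 0 0
  0 0 0 0
Max pheromone 3 at (2,2)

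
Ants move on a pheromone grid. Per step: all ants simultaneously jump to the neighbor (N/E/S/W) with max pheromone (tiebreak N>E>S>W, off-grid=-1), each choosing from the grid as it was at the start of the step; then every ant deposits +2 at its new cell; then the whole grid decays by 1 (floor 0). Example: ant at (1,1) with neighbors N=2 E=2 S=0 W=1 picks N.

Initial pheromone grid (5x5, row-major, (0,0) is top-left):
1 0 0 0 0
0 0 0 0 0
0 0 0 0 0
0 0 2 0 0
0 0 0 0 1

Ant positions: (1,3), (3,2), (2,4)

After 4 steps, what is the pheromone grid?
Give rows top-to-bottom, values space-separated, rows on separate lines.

After step 1: ants at (0,3),(2,2),(1,4)
  0 0 0 1 0
  0 0 0 0 1
  0 0 1 0 0
  0 0 1 0 0
  0 0 0 0 0
After step 2: ants at (0,4),(3,2),(0,4)
  0 0 0 0 3
  0 0 0 0 0
  0 0 0 0 0
  0 0 2 0 0
  0 0 0 0 0
After step 3: ants at (1,4),(2,2),(1,4)
  0 0 0 0 2
  0 0 0 0 3
  0 0 1 0 0
  0 0 1 0 0
  0 0 0 0 0
After step 4: ants at (0,4),(3,2),(0,4)
  0 0 0 0 5
  0 0 0 0 2
  0 0 0 0 0
  0 0 2 0 0
  0 0 0 0 0

0 0 0 0 5
0 0 0 0 2
0 0 0 0 0
0 0 2 0 0
0 0 0 0 0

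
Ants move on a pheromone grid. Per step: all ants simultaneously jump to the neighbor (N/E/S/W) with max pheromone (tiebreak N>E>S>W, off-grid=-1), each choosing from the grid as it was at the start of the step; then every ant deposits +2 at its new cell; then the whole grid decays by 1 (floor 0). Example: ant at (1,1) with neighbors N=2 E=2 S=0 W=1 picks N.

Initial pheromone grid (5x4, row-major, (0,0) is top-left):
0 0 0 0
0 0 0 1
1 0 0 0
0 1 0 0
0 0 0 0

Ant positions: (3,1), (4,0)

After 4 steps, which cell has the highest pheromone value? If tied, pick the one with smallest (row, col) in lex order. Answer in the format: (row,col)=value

Step 1: ant0:(3,1)->N->(2,1) | ant1:(4,0)->N->(3,0)
  grid max=1 at (2,1)
Step 2: ant0:(2,1)->N->(1,1) | ant1:(3,0)->N->(2,0)
  grid max=1 at (1,1)
Step 3: ant0:(1,1)->N->(0,1) | ant1:(2,0)->N->(1,0)
  grid max=1 at (0,1)
Step 4: ant0:(0,1)->E->(0,2) | ant1:(1,0)->N->(0,0)
  grid max=1 at (0,0)
Final grid:
  1 0 1 0
  0 0 0 0
  0 0 0 0
  0 0 0 0
  0 0 0 0
Max pheromone 1 at (0,0)

Answer: (0,0)=1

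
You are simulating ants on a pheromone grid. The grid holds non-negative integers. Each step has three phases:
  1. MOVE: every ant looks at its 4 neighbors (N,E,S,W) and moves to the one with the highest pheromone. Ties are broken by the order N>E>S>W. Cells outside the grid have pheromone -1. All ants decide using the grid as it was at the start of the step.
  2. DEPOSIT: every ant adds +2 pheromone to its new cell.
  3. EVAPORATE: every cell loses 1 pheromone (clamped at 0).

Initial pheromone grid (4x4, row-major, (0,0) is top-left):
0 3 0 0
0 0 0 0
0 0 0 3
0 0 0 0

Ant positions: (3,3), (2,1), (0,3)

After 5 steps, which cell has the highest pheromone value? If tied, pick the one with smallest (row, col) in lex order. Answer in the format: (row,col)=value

Step 1: ant0:(3,3)->N->(2,3) | ant1:(2,1)->N->(1,1) | ant2:(0,3)->S->(1,3)
  grid max=4 at (2,3)
Step 2: ant0:(2,3)->N->(1,3) | ant1:(1,1)->N->(0,1) | ant2:(1,3)->S->(2,3)
  grid max=5 at (2,3)
Step 3: ant0:(1,3)->S->(2,3) | ant1:(0,1)->E->(0,2) | ant2:(2,3)->N->(1,3)
  grid max=6 at (2,3)
Step 4: ant0:(2,3)->N->(1,3) | ant1:(0,2)->W->(0,1) | ant2:(1,3)->S->(2,3)
  grid max=7 at (2,3)
Step 5: ant0:(1,3)->S->(2,3) | ant1:(0,1)->E->(0,2) | ant2:(2,3)->N->(1,3)
  grid max=8 at (2,3)
Final grid:
  0 2 1 0
  0 0 0 5
  0 0 0 8
  0 0 0 0
Max pheromone 8 at (2,3)

Answer: (2,3)=8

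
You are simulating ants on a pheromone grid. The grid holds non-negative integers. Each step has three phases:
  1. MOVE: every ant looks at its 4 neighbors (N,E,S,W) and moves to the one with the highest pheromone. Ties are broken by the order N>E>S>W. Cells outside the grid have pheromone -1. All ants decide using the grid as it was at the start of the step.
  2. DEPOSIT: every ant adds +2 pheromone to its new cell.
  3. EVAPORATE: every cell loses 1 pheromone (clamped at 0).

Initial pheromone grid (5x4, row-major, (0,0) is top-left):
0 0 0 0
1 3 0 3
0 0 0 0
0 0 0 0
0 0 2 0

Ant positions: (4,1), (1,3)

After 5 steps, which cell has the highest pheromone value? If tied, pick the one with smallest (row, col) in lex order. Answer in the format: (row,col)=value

Answer: (4,2)=3

Derivation:
Step 1: ant0:(4,1)->E->(4,2) | ant1:(1,3)->N->(0,3)
  grid max=3 at (4,2)
Step 2: ant0:(4,2)->N->(3,2) | ant1:(0,3)->S->(1,3)
  grid max=3 at (1,3)
Step 3: ant0:(3,2)->S->(4,2) | ant1:(1,3)->N->(0,3)
  grid max=3 at (4,2)
Step 4: ant0:(4,2)->N->(3,2) | ant1:(0,3)->S->(1,3)
  grid max=3 at (1,3)
Step 5: ant0:(3,2)->S->(4,2) | ant1:(1,3)->N->(0,3)
  grid max=3 at (4,2)
Final grid:
  0 0 0 1
  0 0 0 2
  0 0 0 0
  0 0 0 0
  0 0 3 0
Max pheromone 3 at (4,2)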